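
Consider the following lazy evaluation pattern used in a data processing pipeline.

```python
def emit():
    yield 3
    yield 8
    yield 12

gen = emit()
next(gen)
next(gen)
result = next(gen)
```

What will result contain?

Step 1: emit() creates a generator.
Step 2: next(gen) yields 3 (consumed and discarded).
Step 3: next(gen) yields 8 (consumed and discarded).
Step 4: next(gen) yields 12, assigned to result.
Therefore result = 12.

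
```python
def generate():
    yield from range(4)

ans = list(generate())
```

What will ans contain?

Step 1: yield from delegates to the iterable, yielding each element.
Step 2: Collected values: [0, 1, 2, 3].
Therefore ans = [0, 1, 2, 3].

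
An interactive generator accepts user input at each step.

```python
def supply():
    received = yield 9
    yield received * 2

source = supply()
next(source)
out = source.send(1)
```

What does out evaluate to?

Step 1: next(source) advances to first yield, producing 9.
Step 2: send(1) resumes, received = 1.
Step 3: yield received * 2 = 1 * 2 = 2.
Therefore out = 2.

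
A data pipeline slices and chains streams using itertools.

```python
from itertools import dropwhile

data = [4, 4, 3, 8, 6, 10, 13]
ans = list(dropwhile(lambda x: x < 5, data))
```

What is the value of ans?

Step 1: dropwhile drops elements while < 5:
  4 < 5: dropped
  4 < 5: dropped
  3 < 5: dropped
  8: kept (dropping stopped)
Step 2: Remaining elements kept regardless of condition.
Therefore ans = [8, 6, 10, 13].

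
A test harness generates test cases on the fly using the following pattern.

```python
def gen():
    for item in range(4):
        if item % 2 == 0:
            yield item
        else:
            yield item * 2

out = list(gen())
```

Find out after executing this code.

Step 1: For each item in range(4), yield item if even, else item*2:
  item=0 (even): yield 0
  item=1 (odd): yield 1*2 = 2
  item=2 (even): yield 2
  item=3 (odd): yield 3*2 = 6
Therefore out = [0, 2, 2, 6].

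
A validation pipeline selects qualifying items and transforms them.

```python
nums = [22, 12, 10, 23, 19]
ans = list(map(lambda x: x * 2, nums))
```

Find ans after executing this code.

Step 1: Apply lambda x: x * 2 to each element:
  22 -> 44
  12 -> 24
  10 -> 20
  23 -> 46
  19 -> 38
Therefore ans = [44, 24, 20, 46, 38].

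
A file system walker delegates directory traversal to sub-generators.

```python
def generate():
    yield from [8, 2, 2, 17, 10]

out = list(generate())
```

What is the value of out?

Step 1: yield from delegates to the iterable, yielding each element.
Step 2: Collected values: [8, 2, 2, 17, 10].
Therefore out = [8, 2, 2, 17, 10].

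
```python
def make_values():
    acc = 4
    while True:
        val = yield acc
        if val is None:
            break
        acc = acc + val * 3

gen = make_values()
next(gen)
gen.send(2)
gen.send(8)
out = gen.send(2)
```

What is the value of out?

Step 1: next() -> yield acc=4.
Step 2: send(2) -> val=2, acc = 4 + 2*3 = 10, yield 10.
Step 3: send(8) -> val=8, acc = 10 + 8*3 = 34, yield 34.
Step 4: send(2) -> val=2, acc = 34 + 2*3 = 40, yield 40.
Therefore out = 40.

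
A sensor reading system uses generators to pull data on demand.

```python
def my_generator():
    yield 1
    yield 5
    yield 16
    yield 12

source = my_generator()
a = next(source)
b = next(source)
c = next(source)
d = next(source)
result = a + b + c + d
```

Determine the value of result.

Step 1: Create generator and consume all values:
  a = next(source) = 1
  b = next(source) = 5
  c = next(source) = 16
  d = next(source) = 12
Step 2: result = 1 + 5 + 16 + 12 = 34.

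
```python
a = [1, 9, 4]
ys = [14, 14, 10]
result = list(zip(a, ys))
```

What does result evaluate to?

Step 1: zip pairs elements at same index:
  Index 0: (1, 14)
  Index 1: (9, 14)
  Index 2: (4, 10)
Therefore result = [(1, 14), (9, 14), (4, 10)].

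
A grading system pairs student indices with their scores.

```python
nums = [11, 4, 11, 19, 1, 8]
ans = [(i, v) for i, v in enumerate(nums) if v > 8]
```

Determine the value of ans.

Step 1: Filter enumerate([11, 4, 11, 19, 1, 8]) keeping v > 8:
  (0, 11): 11 > 8, included
  (1, 4): 4 <= 8, excluded
  (2, 11): 11 > 8, included
  (3, 19): 19 > 8, included
  (4, 1): 1 <= 8, excluded
  (5, 8): 8 <= 8, excluded
Therefore ans = [(0, 11), (2, 11), (3, 19)].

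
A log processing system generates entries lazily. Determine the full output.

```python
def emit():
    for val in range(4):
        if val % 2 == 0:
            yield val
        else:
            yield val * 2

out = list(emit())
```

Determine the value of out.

Step 1: For each val in range(4), yield val if even, else val*2:
  val=0 (even): yield 0
  val=1 (odd): yield 1*2 = 2
  val=2 (even): yield 2
  val=3 (odd): yield 3*2 = 6
Therefore out = [0, 2, 2, 6].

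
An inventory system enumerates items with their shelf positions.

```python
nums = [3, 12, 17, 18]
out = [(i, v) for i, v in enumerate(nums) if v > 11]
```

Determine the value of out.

Step 1: Filter enumerate([3, 12, 17, 18]) keeping v > 11:
  (0, 3): 3 <= 11, excluded
  (1, 12): 12 > 11, included
  (2, 17): 17 > 11, included
  (3, 18): 18 > 11, included
Therefore out = [(1, 12), (2, 17), (3, 18)].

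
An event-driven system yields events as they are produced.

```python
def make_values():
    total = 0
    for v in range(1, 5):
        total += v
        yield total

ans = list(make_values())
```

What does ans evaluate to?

Step 1: Generator accumulates running sum:
  v=1: total = 1, yield 1
  v=2: total = 3, yield 3
  v=3: total = 6, yield 6
  v=4: total = 10, yield 10
Therefore ans = [1, 3, 6, 10].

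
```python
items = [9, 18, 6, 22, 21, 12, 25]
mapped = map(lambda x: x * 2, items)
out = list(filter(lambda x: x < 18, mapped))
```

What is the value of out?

Step 1: Map x * 2:
  9 -> 18
  18 -> 36
  6 -> 12
  22 -> 44
  21 -> 42
  12 -> 24
  25 -> 50
Step 2: Filter for < 18:
  18: removed
  36: removed
  12: kept
  44: removed
  42: removed
  24: removed
  50: removed
Therefore out = [12].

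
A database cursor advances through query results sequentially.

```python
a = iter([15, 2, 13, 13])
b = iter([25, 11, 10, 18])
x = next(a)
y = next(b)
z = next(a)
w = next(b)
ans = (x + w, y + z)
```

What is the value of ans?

Step 1: a iterates [15, 2, 13, 13], b iterates [25, 11, 10, 18].
Step 2: x = next(a) = 15, y = next(b) = 25.
Step 3: z = next(a) = 2, w = next(b) = 11.
Step 4: ans = (15 + 11, 25 + 2) = (26, 27).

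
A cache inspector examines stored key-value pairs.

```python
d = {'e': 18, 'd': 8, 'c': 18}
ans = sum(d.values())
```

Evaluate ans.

Step 1: d.values() = [18, 8, 18].
Step 2: sum = 44.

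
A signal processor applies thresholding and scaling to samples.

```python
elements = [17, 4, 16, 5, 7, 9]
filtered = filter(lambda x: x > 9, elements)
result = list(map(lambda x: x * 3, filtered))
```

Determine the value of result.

Step 1: Filter elements for elements > 9:
  17: kept
  4: removed
  16: kept
  5: removed
  7: removed
  9: removed
Step 2: Map x * 3 on filtered [17, 16]:
  17 -> 51
  16 -> 48
Therefore result = [51, 48].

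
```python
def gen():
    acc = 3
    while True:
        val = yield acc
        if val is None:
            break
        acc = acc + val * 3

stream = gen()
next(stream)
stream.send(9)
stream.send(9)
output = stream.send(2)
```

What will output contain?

Step 1: next() -> yield acc=3.
Step 2: send(9) -> val=9, acc = 3 + 9*3 = 30, yield 30.
Step 3: send(9) -> val=9, acc = 30 + 9*3 = 57, yield 57.
Step 4: send(2) -> val=2, acc = 57 + 2*3 = 63, yield 63.
Therefore output = 63.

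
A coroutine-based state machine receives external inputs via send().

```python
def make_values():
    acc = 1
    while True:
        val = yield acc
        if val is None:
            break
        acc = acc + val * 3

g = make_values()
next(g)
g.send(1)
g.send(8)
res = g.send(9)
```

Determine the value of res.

Step 1: next() -> yield acc=1.
Step 2: send(1) -> val=1, acc = 1 + 1*3 = 4, yield 4.
Step 3: send(8) -> val=8, acc = 4 + 8*3 = 28, yield 28.
Step 4: send(9) -> val=9, acc = 28 + 9*3 = 55, yield 55.
Therefore res = 55.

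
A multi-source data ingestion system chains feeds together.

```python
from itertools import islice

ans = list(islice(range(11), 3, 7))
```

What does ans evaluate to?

Step 1: islice(range(11), 3, 7) takes elements at indices [3, 7).
Step 2: Elements: [3, 4, 5, 6].
Therefore ans = [3, 4, 5, 6].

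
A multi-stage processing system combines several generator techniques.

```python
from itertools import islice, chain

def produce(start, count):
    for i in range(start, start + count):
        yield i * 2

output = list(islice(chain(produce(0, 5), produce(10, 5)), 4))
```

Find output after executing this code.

Step 1: produce(0, 5) yields [0, 2, 4, 6, 8].
Step 2: produce(10, 5) yields [20, 22, 24, 26, 28].
Step 3: chain concatenates: [0, 2, 4, 6, 8, 20, 22, 24, 26, 28].
Step 4: islice takes first 4: [0, 2, 4, 6].
Therefore output = [0, 2, 4, 6].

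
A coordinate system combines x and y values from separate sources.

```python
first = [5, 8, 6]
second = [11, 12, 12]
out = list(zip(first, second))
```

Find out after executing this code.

Step 1: zip pairs elements at same index:
  Index 0: (5, 11)
  Index 1: (8, 12)
  Index 2: (6, 12)
Therefore out = [(5, 11), (8, 12), (6, 12)].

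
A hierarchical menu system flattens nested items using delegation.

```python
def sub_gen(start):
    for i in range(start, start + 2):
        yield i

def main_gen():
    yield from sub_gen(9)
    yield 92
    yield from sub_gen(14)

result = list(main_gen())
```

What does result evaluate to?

Step 1: main_gen() delegates to sub_gen(9):
  yield 9
  yield 10
Step 2: yield 92
Step 3: Delegates to sub_gen(14):
  yield 14
  yield 15
Therefore result = [9, 10, 92, 14, 15].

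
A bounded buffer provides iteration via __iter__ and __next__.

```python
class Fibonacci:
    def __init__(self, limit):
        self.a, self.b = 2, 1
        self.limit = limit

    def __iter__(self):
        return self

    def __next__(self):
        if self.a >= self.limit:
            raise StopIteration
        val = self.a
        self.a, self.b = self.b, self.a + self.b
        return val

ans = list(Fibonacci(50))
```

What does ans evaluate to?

Step 1: Fibonacci-like sequence (a=2, b=1) until >= 50:
  Yield 2, then a,b = 1,3
  Yield 1, then a,b = 3,4
  Yield 3, then a,b = 4,7
  Yield 4, then a,b = 7,11
  Yield 7, then a,b = 11,18
  Yield 11, then a,b = 18,29
  Yield 18, then a,b = 29,47
  Yield 29, then a,b = 47,76
  Yield 47, then a,b = 76,123
Step 2: 76 >= 50, stop.
Therefore ans = [2, 1, 3, 4, 7, 11, 18, 29, 47].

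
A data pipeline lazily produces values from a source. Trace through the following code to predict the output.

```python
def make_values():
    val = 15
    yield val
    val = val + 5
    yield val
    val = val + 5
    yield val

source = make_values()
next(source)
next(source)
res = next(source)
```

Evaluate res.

Step 1: Trace through generator execution:
  Yield 1: val starts at 15, yield 15
  Yield 2: val = 15 + 5 = 20, yield 20
  Yield 3: val = 20 + 5 = 25, yield 25
Step 2: First next() gets 15, second next() gets the second value, third next() yields 25.
Therefore res = 25.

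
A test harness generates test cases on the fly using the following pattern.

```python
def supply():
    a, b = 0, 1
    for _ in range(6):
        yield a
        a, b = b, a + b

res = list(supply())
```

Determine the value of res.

Step 1: Fibonacci-like sequence starting with a=0, b=1:
  Iteration 1: yield a=0, then a,b = 1,1
  Iteration 2: yield a=1, then a,b = 1,2
  Iteration 3: yield a=1, then a,b = 2,3
  Iteration 4: yield a=2, then a,b = 3,5
  Iteration 5: yield a=3, then a,b = 5,8
  Iteration 6: yield a=5, then a,b = 8,13
Therefore res = [0, 1, 1, 2, 3, 5].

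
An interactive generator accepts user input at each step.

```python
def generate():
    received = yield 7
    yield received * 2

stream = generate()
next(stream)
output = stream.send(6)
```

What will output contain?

Step 1: next(stream) advances to first yield, producing 7.
Step 2: send(6) resumes, received = 6.
Step 3: yield received * 2 = 6 * 2 = 12.
Therefore output = 12.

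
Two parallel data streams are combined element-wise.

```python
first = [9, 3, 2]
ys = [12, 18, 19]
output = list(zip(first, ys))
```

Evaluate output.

Step 1: zip pairs elements at same index:
  Index 0: (9, 12)
  Index 1: (3, 18)
  Index 2: (2, 19)
Therefore output = [(9, 12), (3, 18), (2, 19)].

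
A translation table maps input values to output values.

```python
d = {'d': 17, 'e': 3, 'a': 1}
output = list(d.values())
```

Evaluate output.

Step 1: d.values() returns the dictionary values in insertion order.
Therefore output = [17, 3, 1].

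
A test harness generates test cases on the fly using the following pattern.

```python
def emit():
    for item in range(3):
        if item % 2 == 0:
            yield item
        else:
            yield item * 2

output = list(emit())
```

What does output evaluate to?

Step 1: For each item in range(3), yield item if even, else item*2:
  item=0 (even): yield 0
  item=1 (odd): yield 1*2 = 2
  item=2 (even): yield 2
Therefore output = [0, 2, 2].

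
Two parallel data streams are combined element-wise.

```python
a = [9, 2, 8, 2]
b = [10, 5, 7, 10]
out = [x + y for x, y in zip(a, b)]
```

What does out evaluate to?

Step 1: Add corresponding elements:
  9 + 10 = 19
  2 + 5 = 7
  8 + 7 = 15
  2 + 10 = 12
Therefore out = [19, 7, 15, 12].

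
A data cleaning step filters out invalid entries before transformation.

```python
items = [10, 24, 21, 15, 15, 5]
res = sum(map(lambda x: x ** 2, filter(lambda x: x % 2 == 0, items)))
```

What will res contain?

Step 1: Filter even numbers from [10, 24, 21, 15, 15, 5]: [10, 24]
Step 2: Square each: [100, 576]
Step 3: Sum = 676.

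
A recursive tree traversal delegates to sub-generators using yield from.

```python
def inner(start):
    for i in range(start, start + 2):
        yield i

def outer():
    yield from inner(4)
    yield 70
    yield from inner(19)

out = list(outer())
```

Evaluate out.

Step 1: outer() delegates to inner(4):
  yield 4
  yield 5
Step 2: yield 70
Step 3: Delegates to inner(19):
  yield 19
  yield 20
Therefore out = [4, 5, 70, 19, 20].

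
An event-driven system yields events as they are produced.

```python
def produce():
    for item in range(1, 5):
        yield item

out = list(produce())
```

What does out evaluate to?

Step 1: The generator yields each value from range(1, 5).
Step 2: list() consumes all yields: [1, 2, 3, 4].
Therefore out = [1, 2, 3, 4].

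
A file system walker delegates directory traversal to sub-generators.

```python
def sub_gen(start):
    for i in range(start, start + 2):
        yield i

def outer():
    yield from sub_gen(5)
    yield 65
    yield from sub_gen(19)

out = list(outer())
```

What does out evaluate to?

Step 1: outer() delegates to sub_gen(5):
  yield 5
  yield 6
Step 2: yield 65
Step 3: Delegates to sub_gen(19):
  yield 19
  yield 20
Therefore out = [5, 6, 65, 19, 20].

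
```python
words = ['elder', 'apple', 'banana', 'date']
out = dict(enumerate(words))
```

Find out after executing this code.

Step 1: enumerate pairs indices with words:
  0 -> 'elder'
  1 -> 'apple'
  2 -> 'banana'
  3 -> 'date'
Therefore out = {0: 'elder', 1: 'apple', 2: 'banana', 3: 'date'}.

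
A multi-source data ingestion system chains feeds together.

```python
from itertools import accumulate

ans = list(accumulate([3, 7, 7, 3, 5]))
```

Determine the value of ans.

Step 1: accumulate computes running sums:
  + 3 = 3
  + 7 = 10
  + 7 = 17
  + 3 = 20
  + 5 = 25
Therefore ans = [3, 10, 17, 20, 25].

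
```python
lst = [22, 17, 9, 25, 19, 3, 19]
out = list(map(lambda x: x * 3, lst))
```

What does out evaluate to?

Step 1: Apply lambda x: x * 3 to each element:
  22 -> 66
  17 -> 51
  9 -> 27
  25 -> 75
  19 -> 57
  3 -> 9
  19 -> 57
Therefore out = [66, 51, 27, 75, 57, 9, 57].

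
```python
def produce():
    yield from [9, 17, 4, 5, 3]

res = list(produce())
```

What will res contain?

Step 1: yield from delegates to the iterable, yielding each element.
Step 2: Collected values: [9, 17, 4, 5, 3].
Therefore res = [9, 17, 4, 5, 3].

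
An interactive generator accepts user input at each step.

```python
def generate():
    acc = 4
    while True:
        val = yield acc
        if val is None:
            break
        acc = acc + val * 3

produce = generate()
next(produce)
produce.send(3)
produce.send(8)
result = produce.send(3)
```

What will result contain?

Step 1: next() -> yield acc=4.
Step 2: send(3) -> val=3, acc = 4 + 3*3 = 13, yield 13.
Step 3: send(8) -> val=8, acc = 13 + 8*3 = 37, yield 37.
Step 4: send(3) -> val=3, acc = 37 + 3*3 = 46, yield 46.
Therefore result = 46.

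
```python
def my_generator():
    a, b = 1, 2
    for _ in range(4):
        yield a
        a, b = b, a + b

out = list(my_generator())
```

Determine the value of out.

Step 1: Fibonacci-like sequence starting with a=1, b=2:
  Iteration 1: yield a=1, then a,b = 2,3
  Iteration 2: yield a=2, then a,b = 3,5
  Iteration 3: yield a=3, then a,b = 5,8
  Iteration 4: yield a=5, then a,b = 8,13
Therefore out = [1, 2, 3, 5].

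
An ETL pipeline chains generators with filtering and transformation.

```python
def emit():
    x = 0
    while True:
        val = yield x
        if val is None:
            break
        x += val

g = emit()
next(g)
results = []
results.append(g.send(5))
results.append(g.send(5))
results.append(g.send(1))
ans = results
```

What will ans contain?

Step 1: next(g) -> yield 0.
Step 2: send(5) -> x = 5, yield 5.
Step 3: send(5) -> x = 10, yield 10.
Step 4: send(1) -> x = 11, yield 11.
Therefore ans = [5, 10, 11].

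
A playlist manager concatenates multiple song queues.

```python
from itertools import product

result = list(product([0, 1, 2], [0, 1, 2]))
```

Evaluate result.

Step 1: product([0, 1, 2], [0, 1, 2]) gives all pairs:
  (0, 0)
  (0, 1)
  (0, 2)
  (1, 0)
  (1, 1)
  (1, 2)
  (2, 0)
  (2, 1)
  (2, 2)
Therefore result = [(0, 0), (0, 1), (0, 2), (1, 0), (1, 1), (1, 2), (2, 0), (2, 1), (2, 2)].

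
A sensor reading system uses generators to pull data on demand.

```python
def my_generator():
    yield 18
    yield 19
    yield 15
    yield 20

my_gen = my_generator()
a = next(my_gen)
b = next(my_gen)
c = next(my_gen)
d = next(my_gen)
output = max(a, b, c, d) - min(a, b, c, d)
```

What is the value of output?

Step 1: Create generator and consume all values:
  a = next(my_gen) = 18
  b = next(my_gen) = 19
  c = next(my_gen) = 15
  d = next(my_gen) = 20
Step 2: max = 20, min = 15, output = 20 - 15 = 5.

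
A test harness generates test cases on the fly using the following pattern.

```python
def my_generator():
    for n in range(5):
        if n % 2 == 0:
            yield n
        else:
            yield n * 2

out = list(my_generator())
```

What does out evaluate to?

Step 1: For each n in range(5), yield n if even, else n*2:
  n=0 (even): yield 0
  n=1 (odd): yield 1*2 = 2
  n=2 (even): yield 2
  n=3 (odd): yield 3*2 = 6
  n=4 (even): yield 4
Therefore out = [0, 2, 2, 6, 4].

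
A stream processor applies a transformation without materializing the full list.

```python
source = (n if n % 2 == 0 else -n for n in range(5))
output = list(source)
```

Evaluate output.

Step 1: For each n in range(5), yield n if even, else -n:
  n=0: even, yield 0
  n=1: odd, yield -1
  n=2: even, yield 2
  n=3: odd, yield -3
  n=4: even, yield 4
Therefore output = [0, -1, 2, -3, 4].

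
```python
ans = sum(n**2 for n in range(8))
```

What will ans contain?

Step 1: Compute n**2 for each n in range(8):
  n=0: 0**2 = 0
  n=1: 1**2 = 1
  n=2: 2**2 = 4
  n=3: 3**2 = 9
  n=4: 4**2 = 16
  n=5: 5**2 = 25
  n=6: 6**2 = 36
  n=7: 7**2 = 49
Step 2: sum = 0 + 1 + 4 + 9 + 16 + 25 + 36 + 49 = 140.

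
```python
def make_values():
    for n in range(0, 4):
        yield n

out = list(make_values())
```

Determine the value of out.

Step 1: The generator yields each value from range(0, 4).
Step 2: list() consumes all yields: [0, 1, 2, 3].
Therefore out = [0, 1, 2, 3].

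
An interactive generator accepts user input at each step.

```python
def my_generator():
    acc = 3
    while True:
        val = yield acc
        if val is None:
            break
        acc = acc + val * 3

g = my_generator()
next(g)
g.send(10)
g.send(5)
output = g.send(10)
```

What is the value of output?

Step 1: next() -> yield acc=3.
Step 2: send(10) -> val=10, acc = 3 + 10*3 = 33, yield 33.
Step 3: send(5) -> val=5, acc = 33 + 5*3 = 48, yield 48.
Step 4: send(10) -> val=10, acc = 48 + 10*3 = 78, yield 78.
Therefore output = 78.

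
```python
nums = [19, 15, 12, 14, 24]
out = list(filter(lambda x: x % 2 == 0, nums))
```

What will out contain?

Step 1: Filter elements divisible by 2:
  19 % 2 = 1: removed
  15 % 2 = 1: removed
  12 % 2 = 0: kept
  14 % 2 = 0: kept
  24 % 2 = 0: kept
Therefore out = [12, 14, 24].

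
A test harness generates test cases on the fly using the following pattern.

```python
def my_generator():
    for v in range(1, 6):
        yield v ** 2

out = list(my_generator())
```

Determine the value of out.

Step 1: For each v in range(1, 6), yield v**2:
  v=1: yield 1**2 = 1
  v=2: yield 2**2 = 4
  v=3: yield 3**2 = 9
  v=4: yield 4**2 = 16
  v=5: yield 5**2 = 25
Therefore out = [1, 4, 9, 16, 25].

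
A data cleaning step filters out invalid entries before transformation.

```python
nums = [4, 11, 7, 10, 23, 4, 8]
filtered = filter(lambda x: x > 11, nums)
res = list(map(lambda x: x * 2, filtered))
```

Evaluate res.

Step 1: Filter nums for elements > 11:
  4: removed
  11: removed
  7: removed
  10: removed
  23: kept
  4: removed
  8: removed
Step 2: Map x * 2 on filtered [23]:
  23 -> 46
Therefore res = [46].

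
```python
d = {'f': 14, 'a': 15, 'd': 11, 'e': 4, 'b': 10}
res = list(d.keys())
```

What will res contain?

Step 1: d.keys() returns the dictionary keys in insertion order.
Therefore res = ['f', 'a', 'd', 'e', 'b'].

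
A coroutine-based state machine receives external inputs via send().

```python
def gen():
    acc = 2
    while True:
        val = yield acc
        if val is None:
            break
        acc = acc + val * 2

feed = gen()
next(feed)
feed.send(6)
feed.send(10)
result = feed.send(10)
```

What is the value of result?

Step 1: next() -> yield acc=2.
Step 2: send(6) -> val=6, acc = 2 + 6*2 = 14, yield 14.
Step 3: send(10) -> val=10, acc = 14 + 10*2 = 34, yield 34.
Step 4: send(10) -> val=10, acc = 34 + 10*2 = 54, yield 54.
Therefore result = 54.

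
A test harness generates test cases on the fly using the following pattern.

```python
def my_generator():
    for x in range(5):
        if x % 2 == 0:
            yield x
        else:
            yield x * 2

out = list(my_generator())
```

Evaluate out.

Step 1: For each x in range(5), yield x if even, else x*2:
  x=0 (even): yield 0
  x=1 (odd): yield 1*2 = 2
  x=2 (even): yield 2
  x=3 (odd): yield 3*2 = 6
  x=4 (even): yield 4
Therefore out = [0, 2, 2, 6, 4].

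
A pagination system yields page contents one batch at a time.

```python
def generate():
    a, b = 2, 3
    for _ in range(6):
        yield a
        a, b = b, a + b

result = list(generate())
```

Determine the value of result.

Step 1: Fibonacci-like sequence starting with a=2, b=3:
  Iteration 1: yield a=2, then a,b = 3,5
  Iteration 2: yield a=3, then a,b = 5,8
  Iteration 3: yield a=5, then a,b = 8,13
  Iteration 4: yield a=8, then a,b = 13,21
  Iteration 5: yield a=13, then a,b = 21,34
  Iteration 6: yield a=21, then a,b = 34,55
Therefore result = [2, 3, 5, 8, 13, 21].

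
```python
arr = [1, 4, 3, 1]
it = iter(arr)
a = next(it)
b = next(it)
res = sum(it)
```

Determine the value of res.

Step 1: Create iterator over [1, 4, 3, 1].
Step 2: a = next() = 1, b = next() = 4.
Step 3: sum() of remaining [3, 1] = 4.
Therefore res = 4.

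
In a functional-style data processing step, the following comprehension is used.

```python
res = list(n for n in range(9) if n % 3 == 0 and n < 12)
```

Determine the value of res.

Step 1: Filter range(9) where n % 3 == 0 and n < 12:
  n=0: both conditions met, included
  n=1: excluded (1 % 3 != 0)
  n=2: excluded (2 % 3 != 0)
  n=3: both conditions met, included
  n=4: excluded (4 % 3 != 0)
  n=5: excluded (5 % 3 != 0)
  n=6: both conditions met, included
  n=7: excluded (7 % 3 != 0)
  n=8: excluded (8 % 3 != 0)
Therefore res = [0, 3, 6].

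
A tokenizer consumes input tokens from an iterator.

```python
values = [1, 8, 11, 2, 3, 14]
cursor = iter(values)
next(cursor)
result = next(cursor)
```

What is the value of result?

Step 1: Create iterator over [1, 8, 11, 2, 3, 14].
Step 2: next() consumes 1.
Step 3: next() returns 8.
Therefore result = 8.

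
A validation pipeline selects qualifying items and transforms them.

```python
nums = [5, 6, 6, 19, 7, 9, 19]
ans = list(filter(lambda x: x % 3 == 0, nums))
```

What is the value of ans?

Step 1: Filter elements divisible by 3:
  5 % 3 = 2: removed
  6 % 3 = 0: kept
  6 % 3 = 0: kept
  19 % 3 = 1: removed
  7 % 3 = 1: removed
  9 % 3 = 0: kept
  19 % 3 = 1: removed
Therefore ans = [6, 6, 9].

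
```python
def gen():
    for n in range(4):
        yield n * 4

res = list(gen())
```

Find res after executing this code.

Step 1: For each n in range(4), yield n * 4:
  n=0: yield 0 * 4 = 0
  n=1: yield 1 * 4 = 4
  n=2: yield 2 * 4 = 8
  n=3: yield 3 * 4 = 12
Therefore res = [0, 4, 8, 12].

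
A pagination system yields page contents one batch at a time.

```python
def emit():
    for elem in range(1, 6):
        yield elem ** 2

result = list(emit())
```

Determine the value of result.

Step 1: For each elem in range(1, 6), yield elem**2:
  elem=1: yield 1**2 = 1
  elem=2: yield 2**2 = 4
  elem=3: yield 3**2 = 9
  elem=4: yield 4**2 = 16
  elem=5: yield 5**2 = 25
Therefore result = [1, 4, 9, 16, 25].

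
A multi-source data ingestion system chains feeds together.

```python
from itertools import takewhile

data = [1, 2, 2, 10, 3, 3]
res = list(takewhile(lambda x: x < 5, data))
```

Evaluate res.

Step 1: takewhile stops at first element >= 5:
  1 < 5: take
  2 < 5: take
  2 < 5: take
  10 >= 5: stop
Therefore res = [1, 2, 2].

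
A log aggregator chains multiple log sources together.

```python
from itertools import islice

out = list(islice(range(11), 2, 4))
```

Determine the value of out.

Step 1: islice(range(11), 2, 4) takes elements at indices [2, 4).
Step 2: Elements: [2, 3].
Therefore out = [2, 3].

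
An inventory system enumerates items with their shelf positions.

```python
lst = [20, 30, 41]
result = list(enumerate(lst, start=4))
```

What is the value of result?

Step 1: enumerate with start=4:
  (4, 20)
  (5, 30)
  (6, 41)
Therefore result = [(4, 20), (5, 30), (6, 41)].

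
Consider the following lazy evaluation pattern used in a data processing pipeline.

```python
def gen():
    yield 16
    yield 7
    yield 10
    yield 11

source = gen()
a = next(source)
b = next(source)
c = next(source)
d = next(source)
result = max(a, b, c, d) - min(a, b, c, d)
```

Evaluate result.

Step 1: Create generator and consume all values:
  a = next(source) = 16
  b = next(source) = 7
  c = next(source) = 10
  d = next(source) = 11
Step 2: max = 16, min = 7, result = 16 - 7 = 9.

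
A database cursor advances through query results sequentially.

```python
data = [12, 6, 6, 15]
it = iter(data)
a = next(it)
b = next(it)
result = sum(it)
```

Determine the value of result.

Step 1: Create iterator over [12, 6, 6, 15].
Step 2: a = next() = 12, b = next() = 6.
Step 3: sum() of remaining [6, 15] = 21.
Therefore result = 21.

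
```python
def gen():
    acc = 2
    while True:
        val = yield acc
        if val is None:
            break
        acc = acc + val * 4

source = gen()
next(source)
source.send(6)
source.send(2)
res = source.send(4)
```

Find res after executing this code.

Step 1: next() -> yield acc=2.
Step 2: send(6) -> val=6, acc = 2 + 6*4 = 26, yield 26.
Step 3: send(2) -> val=2, acc = 26 + 2*4 = 34, yield 34.
Step 4: send(4) -> val=4, acc = 34 + 4*4 = 50, yield 50.
Therefore res = 50.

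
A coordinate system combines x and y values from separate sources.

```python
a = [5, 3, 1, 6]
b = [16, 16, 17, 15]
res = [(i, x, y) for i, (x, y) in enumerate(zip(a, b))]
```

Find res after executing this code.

Step 1: enumerate(zip(a, b)) gives index with paired elements:
  i=0: (5, 16)
  i=1: (3, 16)
  i=2: (1, 17)
  i=3: (6, 15)
Therefore res = [(0, 5, 16), (1, 3, 16), (2, 1, 17), (3, 6, 15)].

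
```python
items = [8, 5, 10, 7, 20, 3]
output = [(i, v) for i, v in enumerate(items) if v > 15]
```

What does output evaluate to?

Step 1: Filter enumerate([8, 5, 10, 7, 20, 3]) keeping v > 15:
  (0, 8): 8 <= 15, excluded
  (1, 5): 5 <= 15, excluded
  (2, 10): 10 <= 15, excluded
  (3, 7): 7 <= 15, excluded
  (4, 20): 20 > 15, included
  (5, 3): 3 <= 15, excluded
Therefore output = [(4, 20)].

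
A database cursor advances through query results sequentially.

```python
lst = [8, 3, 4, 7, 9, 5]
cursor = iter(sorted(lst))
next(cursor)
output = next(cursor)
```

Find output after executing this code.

Step 1: sorted([8, 3, 4, 7, 9, 5]) = [3, 4, 5, 7, 8, 9].
Step 2: Create iterator and skip 1 elements.
Step 3: next() returns 4.
Therefore output = 4.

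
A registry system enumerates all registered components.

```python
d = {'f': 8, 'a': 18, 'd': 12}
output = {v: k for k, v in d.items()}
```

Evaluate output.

Step 1: Invert dict (swap keys and values):
  'f': 8 -> 8: 'f'
  'a': 18 -> 18: 'a'
  'd': 12 -> 12: 'd'
Therefore output = {8: 'f', 18: 'a', 12: 'd'}.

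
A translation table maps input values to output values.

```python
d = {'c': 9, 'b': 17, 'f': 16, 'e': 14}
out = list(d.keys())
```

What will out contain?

Step 1: d.keys() returns the dictionary keys in insertion order.
Therefore out = ['c', 'b', 'f', 'e'].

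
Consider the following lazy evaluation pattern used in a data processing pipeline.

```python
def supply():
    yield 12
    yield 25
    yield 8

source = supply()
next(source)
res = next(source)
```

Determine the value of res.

Step 1: supply() creates a generator.
Step 2: next(source) yields 12 (consumed and discarded).
Step 3: next(source) yields 25, assigned to res.
Therefore res = 25.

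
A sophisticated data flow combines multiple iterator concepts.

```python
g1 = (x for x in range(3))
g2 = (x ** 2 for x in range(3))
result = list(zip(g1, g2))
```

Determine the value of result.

Step 1: g1 produces [0, 1, 2].
Step 2: g2 produces [0, 1, 4].
Step 3: zip pairs them: [(0, 0), (1, 1), (2, 4)].
Therefore result = [(0, 0), (1, 1), (2, 4)].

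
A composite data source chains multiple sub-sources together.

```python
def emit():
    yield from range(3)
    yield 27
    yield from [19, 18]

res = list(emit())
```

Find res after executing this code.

Step 1: Trace yields in order:
  yield 0
  yield 1
  yield 2
  yield 27
  yield 19
  yield 18
Therefore res = [0, 1, 2, 27, 19, 18].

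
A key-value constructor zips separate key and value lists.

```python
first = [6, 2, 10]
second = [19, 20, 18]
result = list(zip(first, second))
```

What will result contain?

Step 1: zip pairs elements at same index:
  Index 0: (6, 19)
  Index 1: (2, 20)
  Index 2: (10, 18)
Therefore result = [(6, 19), (2, 20), (10, 18)].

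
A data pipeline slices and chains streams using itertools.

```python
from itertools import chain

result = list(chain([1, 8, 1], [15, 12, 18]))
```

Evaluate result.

Step 1: chain() concatenates iterables: [1, 8, 1] + [15, 12, 18].
Therefore result = [1, 8, 1, 15, 12, 18].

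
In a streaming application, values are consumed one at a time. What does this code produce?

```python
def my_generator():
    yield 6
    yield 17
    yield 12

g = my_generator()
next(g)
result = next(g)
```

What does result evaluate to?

Step 1: my_generator() creates a generator.
Step 2: next(g) yields 6 (consumed and discarded).
Step 3: next(g) yields 17, assigned to result.
Therefore result = 17.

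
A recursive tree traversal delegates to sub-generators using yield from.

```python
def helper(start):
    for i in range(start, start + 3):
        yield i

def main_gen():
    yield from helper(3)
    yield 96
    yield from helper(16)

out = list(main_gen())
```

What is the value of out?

Step 1: main_gen() delegates to helper(3):
  yield 3
  yield 4
  yield 5
Step 2: yield 96
Step 3: Delegates to helper(16):
  yield 16
  yield 17
  yield 18
Therefore out = [3, 4, 5, 96, 16, 17, 18].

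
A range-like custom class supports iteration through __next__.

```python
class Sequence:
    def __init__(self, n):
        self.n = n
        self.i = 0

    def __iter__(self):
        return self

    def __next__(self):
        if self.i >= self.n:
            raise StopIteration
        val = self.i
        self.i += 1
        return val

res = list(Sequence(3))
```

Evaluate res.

Step 1: Sequence(3) creates an iterator counting 0 to 2.
Step 2: list() consumes all values: [0, 1, 2].
Therefore res = [0, 1, 2].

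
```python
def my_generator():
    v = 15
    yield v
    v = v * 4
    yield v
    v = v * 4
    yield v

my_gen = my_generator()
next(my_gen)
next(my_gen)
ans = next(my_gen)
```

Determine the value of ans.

Step 1: Trace through generator execution:
  Yield 1: v starts at 15, yield 15
  Yield 2: v = 15 * 4 = 60, yield 60
  Yield 3: v = 60 * 4 = 240, yield 240
Step 2: First next() gets 15, second next() gets the second value, third next() yields 240.
Therefore ans = 240.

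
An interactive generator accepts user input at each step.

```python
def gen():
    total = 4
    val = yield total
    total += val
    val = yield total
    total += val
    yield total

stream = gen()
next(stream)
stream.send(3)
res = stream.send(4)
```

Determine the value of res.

Step 1: next() -> yield total=4.
Step 2: send(3) -> val=3, total = 4+3 = 7, yield 7.
Step 3: send(4) -> val=4, total = 7+4 = 11, yield 11.
Therefore res = 11.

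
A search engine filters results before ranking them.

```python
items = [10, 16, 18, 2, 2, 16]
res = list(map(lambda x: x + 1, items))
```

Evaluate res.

Step 1: Apply lambda x: x + 1 to each element:
  10 -> 11
  16 -> 17
  18 -> 19
  2 -> 3
  2 -> 3
  16 -> 17
Therefore res = [11, 17, 19, 3, 3, 17].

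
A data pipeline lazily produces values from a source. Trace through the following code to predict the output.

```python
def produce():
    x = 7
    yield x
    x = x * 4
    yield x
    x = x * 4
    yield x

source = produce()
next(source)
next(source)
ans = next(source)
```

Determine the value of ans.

Step 1: Trace through generator execution:
  Yield 1: x starts at 7, yield 7
  Yield 2: x = 7 * 4 = 28, yield 28
  Yield 3: x = 28 * 4 = 112, yield 112
Step 2: First next() gets 7, second next() gets the second value, third next() yields 112.
Therefore ans = 112.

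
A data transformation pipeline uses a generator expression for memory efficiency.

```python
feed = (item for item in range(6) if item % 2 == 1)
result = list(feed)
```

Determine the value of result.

Step 1: Filter range(6) keeping only odd values:
  item=0: even, excluded
  item=1: odd, included
  item=2: even, excluded
  item=3: odd, included
  item=4: even, excluded
  item=5: odd, included
Therefore result = [1, 3, 5].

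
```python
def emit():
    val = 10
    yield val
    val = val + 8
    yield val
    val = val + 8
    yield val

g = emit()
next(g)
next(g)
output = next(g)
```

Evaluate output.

Step 1: Trace through generator execution:
  Yield 1: val starts at 10, yield 10
  Yield 2: val = 10 + 8 = 18, yield 18
  Yield 3: val = 18 + 8 = 26, yield 26
Step 2: First next() gets 10, second next() gets the second value, third next() yields 26.
Therefore output = 26.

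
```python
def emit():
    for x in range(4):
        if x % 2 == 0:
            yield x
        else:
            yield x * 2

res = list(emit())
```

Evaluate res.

Step 1: For each x in range(4), yield x if even, else x*2:
  x=0 (even): yield 0
  x=1 (odd): yield 1*2 = 2
  x=2 (even): yield 2
  x=3 (odd): yield 3*2 = 6
Therefore res = [0, 2, 2, 6].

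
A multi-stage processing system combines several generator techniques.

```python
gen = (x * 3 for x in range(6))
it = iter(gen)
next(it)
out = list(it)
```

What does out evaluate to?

Step 1: Generator produces [0, 3, 6, 9, 12, 15].
Step 2: next(it) consumes first element (0).
Step 3: list(it) collects remaining: [3, 6, 9, 12, 15].
Therefore out = [3, 6, 9, 12, 15].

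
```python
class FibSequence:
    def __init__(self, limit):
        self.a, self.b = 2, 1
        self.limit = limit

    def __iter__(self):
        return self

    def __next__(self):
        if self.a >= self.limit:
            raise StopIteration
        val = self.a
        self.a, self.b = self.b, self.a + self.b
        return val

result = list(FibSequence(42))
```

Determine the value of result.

Step 1: Fibonacci-like sequence (a=2, b=1) until >= 42:
  Yield 2, then a,b = 1,3
  Yield 1, then a,b = 3,4
  Yield 3, then a,b = 4,7
  Yield 4, then a,b = 7,11
  Yield 7, then a,b = 11,18
  Yield 11, then a,b = 18,29
  Yield 18, then a,b = 29,47
  Yield 29, then a,b = 47,76
Step 2: 47 >= 42, stop.
Therefore result = [2, 1, 3, 4, 7, 11, 18, 29].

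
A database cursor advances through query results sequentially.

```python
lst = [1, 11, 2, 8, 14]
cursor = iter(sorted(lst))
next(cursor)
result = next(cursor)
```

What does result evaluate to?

Step 1: sorted([1, 11, 2, 8, 14]) = [1, 2, 8, 11, 14].
Step 2: Create iterator and skip 1 elements.
Step 3: next() returns 2.
Therefore result = 2.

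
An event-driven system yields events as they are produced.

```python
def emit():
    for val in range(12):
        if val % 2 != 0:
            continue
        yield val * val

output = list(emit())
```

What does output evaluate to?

Step 1: Only yield val**2 when val is divisible by 2:
  val=0: 0 % 2 == 0, yield 0**2 = 0
  val=2: 2 % 2 == 0, yield 2**2 = 4
  val=4: 4 % 2 == 0, yield 4**2 = 16
  val=6: 6 % 2 == 0, yield 6**2 = 36
  val=8: 8 % 2 == 0, yield 8**2 = 64
  val=10: 10 % 2 == 0, yield 10**2 = 100
Therefore output = [0, 4, 16, 36, 64, 100].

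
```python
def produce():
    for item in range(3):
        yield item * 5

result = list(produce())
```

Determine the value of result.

Step 1: For each item in range(3), yield item * 5:
  item=0: yield 0 * 5 = 0
  item=1: yield 1 * 5 = 5
  item=2: yield 2 * 5 = 10
Therefore result = [0, 5, 10].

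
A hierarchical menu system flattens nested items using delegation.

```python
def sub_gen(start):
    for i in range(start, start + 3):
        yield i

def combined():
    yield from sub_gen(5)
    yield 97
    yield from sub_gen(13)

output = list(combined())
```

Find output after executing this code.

Step 1: combined() delegates to sub_gen(5):
  yield 5
  yield 6
  yield 7
Step 2: yield 97
Step 3: Delegates to sub_gen(13):
  yield 13
  yield 14
  yield 15
Therefore output = [5, 6, 7, 97, 13, 14, 15].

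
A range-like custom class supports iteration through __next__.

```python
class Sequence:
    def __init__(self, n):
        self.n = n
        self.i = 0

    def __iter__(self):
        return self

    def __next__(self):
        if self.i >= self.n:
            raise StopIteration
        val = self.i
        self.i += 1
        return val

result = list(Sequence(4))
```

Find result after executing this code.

Step 1: Sequence(4) creates an iterator counting 0 to 3.
Step 2: list() consumes all values: [0, 1, 2, 3].
Therefore result = [0, 1, 2, 3].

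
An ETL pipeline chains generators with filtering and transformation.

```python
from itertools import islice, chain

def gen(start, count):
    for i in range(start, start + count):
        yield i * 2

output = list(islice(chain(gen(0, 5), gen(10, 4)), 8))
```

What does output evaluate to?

Step 1: gen(0, 5) yields [0, 2, 4, 6, 8].
Step 2: gen(10, 4) yields [20, 22, 24, 26].
Step 3: chain concatenates: [0, 2, 4, 6, 8, 20, 22, 24, 26].
Step 4: islice takes first 8: [0, 2, 4, 6, 8, 20, 22, 24].
Therefore output = [0, 2, 4, 6, 8, 20, 22, 24].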